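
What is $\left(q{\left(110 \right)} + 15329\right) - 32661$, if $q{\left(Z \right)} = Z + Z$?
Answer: $-17112$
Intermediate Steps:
$q{\left(Z \right)} = 2 Z$
$\left(q{\left(110 \right)} + 15329\right) - 32661 = \left(2 \cdot 110 + 15329\right) - 32661 = \left(220 + 15329\right) - 32661 = 15549 - 32661 = -17112$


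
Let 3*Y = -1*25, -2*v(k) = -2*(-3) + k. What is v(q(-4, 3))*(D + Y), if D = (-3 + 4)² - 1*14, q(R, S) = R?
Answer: 64/3 ≈ 21.333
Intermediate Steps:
v(k) = -3 - k/2 (v(k) = -(-2*(-3) + k)/2 = -(6 + k)/2 = -3 - k/2)
Y = -25/3 (Y = (-1*25)/3 = (⅓)*(-25) = -25/3 ≈ -8.3333)
D = -13 (D = 1² - 14 = 1 - 14 = -13)
v(q(-4, 3))*(D + Y) = (-3 - ½*(-4))*(-13 - 25/3) = (-3 + 2)*(-64/3) = -1*(-64/3) = 64/3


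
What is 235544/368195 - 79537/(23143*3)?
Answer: -12931541339/25563410655 ≈ -0.50586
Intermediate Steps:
235544/368195 - 79537/(23143*3) = 235544*(1/368195) - 79537/69429 = 235544/368195 - 79537*1/69429 = 235544/368195 - 79537/69429 = -12931541339/25563410655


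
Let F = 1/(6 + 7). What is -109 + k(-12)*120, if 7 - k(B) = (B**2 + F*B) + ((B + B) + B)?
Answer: -157537/13 ≈ -12118.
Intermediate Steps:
F = 1/13 ≈ 0.076923
k(B) = 7 - B**2 - 40*B/13 (k(B) = 7 - ((B**2 + B/13) + ((B + B) + B)) = 7 - ((B**2 + B/13) + (2*B + B)) = 7 - ((B**2 + B/13) + 3*B) = 7 - (B**2 + 40*B/13) = 7 + (-B**2 - 40*B/13) = 7 - B**2 - 40*B/13)
-109 + k(-12)*120 = -109 + (7 - 1*(-12)**2 - 40/13*(-12))*120 = -109 + (7 - 1*144 + 480/13)*120 = -109 + (7 - 144 + 480/13)*120 = -109 - 1301/13*120 = -109 - 156120/13 = -157537/13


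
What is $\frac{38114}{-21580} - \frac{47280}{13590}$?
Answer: $- \frac{25637861}{4887870} \approx -5.2452$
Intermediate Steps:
$\frac{38114}{-21580} - \frac{47280}{13590} = 38114 \left(- \frac{1}{21580}\right) - \frac{1576}{453} = - \frac{19057}{10790} - \frac{1576}{453} = - \frac{25637861}{4887870}$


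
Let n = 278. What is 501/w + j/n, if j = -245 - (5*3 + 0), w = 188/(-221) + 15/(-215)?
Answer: -662916527/1215833 ≈ -545.24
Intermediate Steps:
w = -8747/9503 (w = 188*(-1/221) + 15*(-1/215) = -188/221 - 3/43 = -8747/9503 ≈ -0.92045)
j = -260 (j = -245 - (15 + 0) = -245 - 1*15 = -245 - 15 = -260)
501/w + j/n = 501/(-8747/9503) - 260/278 = 501*(-9503/8747) - 260*1/278 = -4761003/8747 - 130/139 = -662916527/1215833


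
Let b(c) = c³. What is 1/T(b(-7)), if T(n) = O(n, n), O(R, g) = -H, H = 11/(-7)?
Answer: 7/11 ≈ 0.63636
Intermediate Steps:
H = -11/7 (H = 11*(-⅐) = -11/7 ≈ -1.5714)
O(R, g) = 11/7 (O(R, g) = -1*(-11/7) = 11/7)
T(n) = 11/7
1/T(b(-7)) = 1/(11/7) = 7/11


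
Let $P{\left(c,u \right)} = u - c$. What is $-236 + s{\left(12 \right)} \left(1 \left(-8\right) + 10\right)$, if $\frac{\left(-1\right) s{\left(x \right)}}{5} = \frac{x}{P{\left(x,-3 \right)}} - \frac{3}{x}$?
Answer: $- \frac{451}{2} \approx -225.5$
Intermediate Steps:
$s{\left(x \right)} = \frac{15}{x} - \frac{5 x}{-3 - x}$ ($s{\left(x \right)} = - 5 \left(\frac{x}{-3 - x} - \frac{3}{x}\right) = - 5 \left(- \frac{3}{x} + \frac{x}{-3 - x}\right) = \frac{15}{x} - \frac{5 x}{-3 - x}$)
$-236 + s{\left(12 \right)} \left(1 \left(-8\right) + 10\right) = -236 + \frac{5 \left(9 + 12^{2} + 3 \cdot 12\right)}{12 \left(3 + 12\right)} \left(1 \left(-8\right) + 10\right) = -236 + 5 \cdot \frac{1}{12} \cdot \frac{1}{15} \left(9 + 144 + 36\right) \left(-8 + 10\right) = -236 + 5 \cdot \frac{1}{12} \cdot \frac{1}{15} \cdot 189 \cdot 2 = -236 + \frac{21}{4} \cdot 2 = -236 + \frac{21}{2} = - \frac{451}{2}$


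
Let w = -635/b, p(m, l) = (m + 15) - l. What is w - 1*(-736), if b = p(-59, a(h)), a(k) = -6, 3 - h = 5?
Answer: 28603/38 ≈ 752.71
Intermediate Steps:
h = -2 (h = 3 - 1*5 = 3 - 5 = -2)
p(m, l) = 15 + m - l (p(m, l) = (15 + m) - l = 15 + m - l)
b = -38 (b = 15 - 59 - 1*(-6) = 15 - 59 + 6 = -38)
w = 635/38 (w = -635/(-38) = -635*(-1/38) = 635/38 ≈ 16.711)
w - 1*(-736) = 635/38 - 1*(-736) = 635/38 + 736 = 28603/38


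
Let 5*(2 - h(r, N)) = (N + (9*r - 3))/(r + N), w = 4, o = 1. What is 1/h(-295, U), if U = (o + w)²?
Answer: 1350/67 ≈ 20.149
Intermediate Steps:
U = 25 (U = (1 + 4)² = 5² = 25)
h(r, N) = 2 - (-3 + N + 9*r)/(5*(N + r)) (h(r, N) = 2 - (N + (9*r - 3))/(5*(r + N)) = 2 - (N + (-3 + 9*r))/(5*(N + r)) = 2 - (-3 + N + 9*r)/(5*(N + r)))
1/h(-295, U) = 1/((3 - 295 + 9*25)/(5*(25 - 295))) = 1/((⅕)*(3 - 295 + 225)/(-270)) = 1/((⅕)*(-1/270)*(-67)) = 1/(67/1350) = 1350/67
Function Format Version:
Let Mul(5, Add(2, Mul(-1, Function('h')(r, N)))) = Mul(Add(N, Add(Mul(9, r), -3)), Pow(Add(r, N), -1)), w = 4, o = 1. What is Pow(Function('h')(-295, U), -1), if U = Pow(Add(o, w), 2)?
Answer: Rational(1350, 67) ≈ 20.149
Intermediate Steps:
U = 25 (U = Pow(Add(1, 4), 2) = Pow(5, 2) = 25)
Function('h')(r, N) = Add(2, Mul(Rational(-1, 5), Pow(Add(N, r), -1), Add(-3, N, Mul(9, r)))) (Function('h')(r, N) = Add(2, Mul(Rational(-1, 5), Mul(Add(N, Add(Mul(9, r), -3)), Pow(Add(r, N), -1)))) = Add(2, Mul(Rational(-1, 5), Mul(Add(N, Add(-3, Mul(9, r))), Pow(Add(N, r), -1)))) = Add(2, Mul(Rational(-1, 5), Mul(Add(-3, N, Mul(9, r)), Pow(Add(N, r), -1)))) = Add(2, Mul(Rational(-1, 5), Mul(Pow(Add(N, r), -1), Add(-3, N, Mul(9, r))))) = Add(2, Mul(Rational(-1, 5), Pow(Add(N, r), -1), Add(-3, N, Mul(9, r)))))
Pow(Function('h')(-295, U), -1) = Pow(Mul(Rational(1, 5), Pow(Add(25, -295), -1), Add(3, -295, Mul(9, 25))), -1) = Pow(Mul(Rational(1, 5), Pow(-270, -1), Add(3, -295, 225)), -1) = Pow(Mul(Rational(1, 5), Rational(-1, 270), -67), -1) = Pow(Rational(67, 1350), -1) = Rational(1350, 67)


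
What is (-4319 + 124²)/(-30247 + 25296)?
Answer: -11057/4951 ≈ -2.2333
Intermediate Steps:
(-4319 + 124²)/(-30247 + 25296) = (-4319 + 15376)/(-4951) = 11057*(-1/4951) = -11057/4951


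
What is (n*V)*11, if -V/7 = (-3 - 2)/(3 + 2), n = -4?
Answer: -308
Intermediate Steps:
V = 7 (V = -7*(-3 - 2)/(3 + 2) = -(-35)/5 = -7*(-1) = 7)
(n*V)*11 = -4*7*11 = -28*11 = -308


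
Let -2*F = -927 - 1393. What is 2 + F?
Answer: 1162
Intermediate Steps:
F = 1160 (F = -(-927 - 1393)/2 = -½*(-2320) = 1160)
2 + F = 2 + 1160 = 1162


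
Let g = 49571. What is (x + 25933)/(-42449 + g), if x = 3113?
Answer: 4841/1187 ≈ 4.0783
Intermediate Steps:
(x + 25933)/(-42449 + g) = (3113 + 25933)/(-42449 + 49571) = 29046/7122 = 29046*(1/7122) = 4841/1187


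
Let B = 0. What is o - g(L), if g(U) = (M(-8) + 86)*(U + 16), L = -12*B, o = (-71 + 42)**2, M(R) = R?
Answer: -407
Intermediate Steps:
o = 841 (o = (-29)**2 = 841)
L = 0 (L = -12*0 = 0)
g(U) = 1248 + 78*U (g(U) = (-8 + 86)*(U + 16) = 78*(16 + U) = 1248 + 78*U)
o - g(L) = 841 - (1248 + 78*0) = 841 - (1248 + 0) = 841 - 1*1248 = 841 - 1248 = -407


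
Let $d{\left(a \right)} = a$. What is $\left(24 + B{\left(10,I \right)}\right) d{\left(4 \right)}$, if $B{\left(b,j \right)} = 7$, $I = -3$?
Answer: $124$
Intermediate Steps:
$\left(24 + B{\left(10,I \right)}\right) d{\left(4 \right)} = \left(24 + 7\right) 4 = 31 \cdot 4 = 124$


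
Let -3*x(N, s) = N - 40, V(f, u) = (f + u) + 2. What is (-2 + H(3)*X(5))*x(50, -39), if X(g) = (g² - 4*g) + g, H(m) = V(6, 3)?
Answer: -360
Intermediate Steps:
V(f, u) = 2 + f + u
x(N, s) = 40/3 - N/3 (x(N, s) = -(N - 40)/3 = -(-40 + N)/3 = 40/3 - N/3)
H(m) = 11 (H(m) = 2 + 6 + 3 = 11)
X(g) = g² - 3*g
(-2 + H(3)*X(5))*x(50, -39) = (-2 + 11*(5*(-3 + 5)))*(40/3 - ⅓*50) = (-2 + 11*(5*2))*(40/3 - 50/3) = (-2 + 11*10)*(-10/3) = (-2 + 110)*(-10/3) = 108*(-10/3) = -360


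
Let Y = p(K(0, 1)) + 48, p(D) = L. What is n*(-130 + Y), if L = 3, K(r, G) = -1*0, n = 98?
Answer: -7742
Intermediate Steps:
K(r, G) = 0
p(D) = 3
Y = 51 (Y = 3 + 48 = 51)
n*(-130 + Y) = 98*(-130 + 51) = 98*(-79) = -7742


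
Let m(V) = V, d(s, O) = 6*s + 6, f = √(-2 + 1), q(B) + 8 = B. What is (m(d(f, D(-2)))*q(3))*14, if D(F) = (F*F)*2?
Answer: -420 - 420*I ≈ -420.0 - 420.0*I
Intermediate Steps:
D(F) = 2*F² (D(F) = F²*2 = 2*F²)
q(B) = -8 + B
f = I (f = √(-1) = I ≈ 1.0*I)
d(s, O) = 6 + 6*s
(m(d(f, D(-2)))*q(3))*14 = ((6 + 6*I)*(-8 + 3))*14 = ((6 + 6*I)*(-5))*14 = (-30 - 30*I)*14 = -420 - 420*I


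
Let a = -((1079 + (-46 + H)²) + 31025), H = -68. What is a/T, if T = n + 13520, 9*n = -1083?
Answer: -135300/40199 ≈ -3.3658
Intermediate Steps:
n = -361/3 (n = (⅑)*(-1083) = -361/3 ≈ -120.33)
T = 40199/3 (T = -361/3 + 13520 = 40199/3 ≈ 13400.)
a = -45100 (a = -((1079 + (-46 - 68)²) + 31025) = -((1079 + (-114)²) + 31025) = -((1079 + 12996) + 31025) = -(14075 + 31025) = -1*45100 = -45100)
a/T = -45100/40199/3 = -45100*3/40199 = -135300/40199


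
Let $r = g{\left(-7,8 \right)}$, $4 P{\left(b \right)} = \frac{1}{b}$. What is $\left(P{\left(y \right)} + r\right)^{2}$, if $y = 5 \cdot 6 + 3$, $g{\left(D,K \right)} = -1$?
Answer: $\frac{17161}{17424} \approx 0.98491$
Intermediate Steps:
$y = 33$ ($y = 30 + 3 = 33$)
$P{\left(b \right)} = \frac{1}{4 b}$
$r = -1$
$\left(P{\left(y \right)} + r\right)^{2} = \left(\frac{1}{4 \cdot 33} - 1\right)^{2} = \left(\frac{1}{4} \cdot \frac{1}{33} - 1\right)^{2} = \left(\frac{1}{132} - 1\right)^{2} = \left(- \frac{131}{132}\right)^{2} = \frac{17161}{17424}$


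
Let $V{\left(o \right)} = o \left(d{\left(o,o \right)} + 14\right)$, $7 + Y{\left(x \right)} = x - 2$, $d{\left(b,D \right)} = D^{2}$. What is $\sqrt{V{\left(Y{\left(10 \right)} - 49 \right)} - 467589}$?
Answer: $3 i \sqrt{64317} \approx 760.82 i$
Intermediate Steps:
$Y{\left(x \right)} = -9 + x$ ($Y{\left(x \right)} = -7 + \left(x - 2\right) = -7 + \left(-2 + x\right) = -9 + x$)
$V{\left(o \right)} = o \left(14 + o^{2}\right)$ ($V{\left(o \right)} = o \left(o^{2} + 14\right) = o \left(14 + o^{2}\right)$)
$\sqrt{V{\left(Y{\left(10 \right)} - 49 \right)} - 467589} = \sqrt{\left(\left(-9 + 10\right) - 49\right) \left(14 + \left(\left(-9 + 10\right) - 49\right)^{2}\right) - 467589} = \sqrt{\left(1 - 49\right) \left(14 + \left(1 - 49\right)^{2}\right) - 467589} = \sqrt{- 48 \left(14 + \left(-48\right)^{2}\right) - 467589} = \sqrt{- 48 \left(14 + 2304\right) - 467589} = \sqrt{\left(-48\right) 2318 - 467589} = \sqrt{-111264 - 467589} = \sqrt{-578853} = 3 i \sqrt{64317}$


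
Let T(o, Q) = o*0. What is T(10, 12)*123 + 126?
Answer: 126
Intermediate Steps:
T(o, Q) = 0
T(10, 12)*123 + 126 = 0*123 + 126 = 0 + 126 = 126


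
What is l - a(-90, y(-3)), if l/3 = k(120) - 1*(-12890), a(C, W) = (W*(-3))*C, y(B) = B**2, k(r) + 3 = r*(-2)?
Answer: 35511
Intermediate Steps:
k(r) = -3 - 2*r (k(r) = -3 + r*(-2) = -3 - 2*r)
a(C, W) = -3*C*W (a(C, W) = (-3*W)*C = -3*C*W)
l = 37941 (l = 3*((-3 - 2*120) - 1*(-12890)) = 3*((-3 - 240) + 12890) = 3*(-243 + 12890) = 3*12647 = 37941)
l - a(-90, y(-3)) = 37941 - (-3)*(-90)*(-3)**2 = 37941 - (-3)*(-90)*9 = 37941 - 1*2430 = 37941 - 2430 = 35511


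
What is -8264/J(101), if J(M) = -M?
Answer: 8264/101 ≈ 81.822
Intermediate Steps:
-8264/J(101) = -8264/((-1*101)) = -8264/(-101) = -8264*(-1/101) = 8264/101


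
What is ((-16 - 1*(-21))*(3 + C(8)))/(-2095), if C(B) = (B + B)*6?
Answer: -99/419 ≈ -0.23628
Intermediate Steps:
C(B) = 12*B (C(B) = (2*B)*6 = 12*B)
((-16 - 1*(-21))*(3 + C(8)))/(-2095) = ((-16 - 1*(-21))*(3 + 12*8))/(-2095) = ((-16 + 21)*(3 + 96))*(-1/2095) = (5*99)*(-1/2095) = 495*(-1/2095) = -99/419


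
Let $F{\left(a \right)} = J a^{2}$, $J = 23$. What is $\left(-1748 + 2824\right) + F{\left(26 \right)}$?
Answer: $16624$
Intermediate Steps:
$F{\left(a \right)} = 23 a^{2}$
$\left(-1748 + 2824\right) + F{\left(26 \right)} = \left(-1748 + 2824\right) + 23 \cdot 26^{2} = 1076 + 23 \cdot 676 = 1076 + 15548 = 16624$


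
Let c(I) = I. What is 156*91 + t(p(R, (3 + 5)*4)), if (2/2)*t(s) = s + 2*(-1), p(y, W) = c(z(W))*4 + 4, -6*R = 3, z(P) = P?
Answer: 14326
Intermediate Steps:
R = -½ (R = -⅙*3 = -½ ≈ -0.50000)
p(y, W) = 4 + 4*W (p(y, W) = W*4 + 4 = 4*W + 4 = 4 + 4*W)
t(s) = -2 + s (t(s) = s + 2*(-1) = s - 2 = -2 + s)
156*91 + t(p(R, (3 + 5)*4)) = 156*91 + (-2 + (4 + 4*((3 + 5)*4))) = 14196 + (-2 + (4 + 4*(8*4))) = 14196 + (-2 + (4 + 4*32)) = 14196 + (-2 + (4 + 128)) = 14196 + (-2 + 132) = 14196 + 130 = 14326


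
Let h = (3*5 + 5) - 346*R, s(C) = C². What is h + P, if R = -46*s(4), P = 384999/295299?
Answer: 25068651041/98433 ≈ 2.5468e+5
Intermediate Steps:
P = 128333/98433 (P = 384999*(1/295299) = 128333/98433 ≈ 1.3038)
R = -736 (R = -46*4² = -46*16 = -736)
h = 254676 (h = (3*5 + 5) - 346*(-736) = (15 + 5) + 254656 = 20 + 254656 = 254676)
h + P = 254676 + 128333/98433 = 25068651041/98433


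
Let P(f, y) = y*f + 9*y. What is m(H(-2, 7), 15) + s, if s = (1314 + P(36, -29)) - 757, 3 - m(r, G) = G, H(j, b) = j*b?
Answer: -760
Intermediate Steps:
H(j, b) = b*j
P(f, y) = 9*y + f*y (P(f, y) = f*y + 9*y = 9*y + f*y)
m(r, G) = 3 - G
s = -748 (s = (1314 - 29*(9 + 36)) - 757 = (1314 - 29*45) - 757 = (1314 - 1305) - 757 = 9 - 757 = -748)
m(H(-2, 7), 15) + s = (3 - 1*15) - 748 = (3 - 15) - 748 = -12 - 748 = -760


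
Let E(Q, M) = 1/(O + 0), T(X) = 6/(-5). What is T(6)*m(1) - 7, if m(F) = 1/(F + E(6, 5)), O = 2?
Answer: -39/5 ≈ -7.8000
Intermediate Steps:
T(X) = -6/5 (T(X) = 6*(-⅕) = -6/5)
E(Q, M) = ½ (E(Q, M) = 1/(2 + 0) = 1/2 = ½)
m(F) = 1/(½ + F) (m(F) = 1/(F + ½) = 1/(½ + F))
T(6)*m(1) - 7 = -12/(5*(1 + 2*1)) - 7 = -12/(5*(1 + 2)) - 7 = -12/(5*3) - 7 = -6/5*⅔ - 7 = -⅘ - 7 = -39/5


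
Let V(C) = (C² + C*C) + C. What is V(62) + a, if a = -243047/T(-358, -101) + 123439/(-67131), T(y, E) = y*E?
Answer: 18790971613981/2427322698 ≈ 7741.4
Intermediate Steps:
V(C) = C + 2*C² (V(C) = (C² + C²) + C = 2*C² + C = C + 2*C²)
T(y, E) = E*y
a = -20779295519/2427322698 (a = -243047/((-101*(-358))) + 123439/(-67131) = -243047/36158 + 123439*(-1/67131) = -243047*1/36158 - 123439/67131 = -243047/36158 - 123439/67131 = -20779295519/2427322698 ≈ -8.5606)
V(62) + a = 62*(1 + 2*62) - 20779295519/2427322698 = 62*(1 + 124) - 20779295519/2427322698 = 62*125 - 20779295519/2427322698 = 7750 - 20779295519/2427322698 = 18790971613981/2427322698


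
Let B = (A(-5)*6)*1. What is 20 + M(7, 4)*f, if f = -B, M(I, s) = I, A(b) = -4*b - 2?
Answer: -736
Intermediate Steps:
A(b) = -2 - 4*b
B = 108 (B = ((-2 - 4*(-5))*6)*1 = ((-2 + 20)*6)*1 = (18*6)*1 = 108*1 = 108)
f = -108 (f = -1*108 = -108)
20 + M(7, 4)*f = 20 + 7*(-108) = 20 - 756 = -736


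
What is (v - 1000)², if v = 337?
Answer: 439569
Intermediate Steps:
(v - 1000)² = (337 - 1000)² = (-663)² = 439569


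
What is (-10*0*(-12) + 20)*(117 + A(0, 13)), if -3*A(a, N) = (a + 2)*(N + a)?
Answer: 6500/3 ≈ 2166.7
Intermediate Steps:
A(a, N) = -(2 + a)*(N + a)/3 (A(a, N) = -(a + 2)*(N + a)/3 = -(2 + a)*(N + a)/3)
(-10*0*(-12) + 20)*(117 + A(0, 13)) = (-10*0*(-12) + 20)*(117 + (-2/3*13 - 2/3*0 - 1/3*0**2 - 1/3*13*0)) = (0*(-12) + 20)*(117 + (-26/3 + 0 - 1/3*0 + 0)) = (0 + 20)*(117 + (-26/3 + 0 + 0 + 0)) = 20*(117 - 26/3) = 20*(325/3) = 6500/3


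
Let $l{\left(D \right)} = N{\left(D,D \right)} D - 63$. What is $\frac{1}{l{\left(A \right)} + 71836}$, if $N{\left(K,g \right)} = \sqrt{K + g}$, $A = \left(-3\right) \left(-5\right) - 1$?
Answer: $\frac{71773}{5151358041} - \frac{28 \sqrt{7}}{5151358041} \approx 1.3918 \cdot 10^{-5}$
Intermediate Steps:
$A = 14$ ($A = 15 - 1 = 14$)
$l{\left(D \right)} = -63 + \sqrt{2} D^{\frac{3}{2}}$ ($l{\left(D \right)} = \sqrt{D + D} D - 63 = \sqrt{2 D} D - 63 = \sqrt{2} \sqrt{D} D - 63 = \sqrt{2} D^{\frac{3}{2}} - 63 = -63 + \sqrt{2} D^{\frac{3}{2}}$)
$\frac{1}{l{\left(A \right)} + 71836} = \frac{1}{\left(-63 + \sqrt{2} \cdot 14^{\frac{3}{2}}\right) + 71836} = \frac{1}{\left(-63 + \sqrt{2} \cdot 14 \sqrt{14}\right) + 71836} = \frac{1}{\left(-63 + 28 \sqrt{7}\right) + 71836} = \frac{1}{71773 + 28 \sqrt{7}}$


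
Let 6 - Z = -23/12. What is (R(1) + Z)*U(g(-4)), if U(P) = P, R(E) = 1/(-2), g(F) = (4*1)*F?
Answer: -356/3 ≈ -118.67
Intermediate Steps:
g(F) = 4*F
R(E) = -½
Z = 95/12 (Z = 6 - (-23)/12 = 6 - 1*(-23/12) = 6 + 23/12 = 95/12 ≈ 7.9167)
(R(1) + Z)*U(g(-4)) = (-½ + 95/12)*(4*(-4)) = (89/12)*(-16) = -356/3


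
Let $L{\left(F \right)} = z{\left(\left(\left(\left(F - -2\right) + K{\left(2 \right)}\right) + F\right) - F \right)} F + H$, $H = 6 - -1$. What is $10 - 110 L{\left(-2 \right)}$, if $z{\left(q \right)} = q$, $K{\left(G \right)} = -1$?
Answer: $-980$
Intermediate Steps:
$H = 7$ ($H = 6 + 1 = 7$)
$L{\left(F \right)} = 7 + F \left(1 + F\right)$ ($L{\left(F \right)} = \left(\left(\left(\left(F - -2\right) - 1\right) + F\right) - F\right) F + 7 = \left(\left(\left(\left(F + 2\right) - 1\right) + F\right) - F\right) F + 7 = \left(\left(\left(\left(2 + F\right) - 1\right) + F\right) - F\right) F + 7 = \left(\left(\left(1 + F\right) + F\right) - F\right) F + 7 = \left(\left(1 + 2 F\right) - F\right) F + 7 = \left(1 + F\right) F + 7 = F \left(1 + F\right) + 7 = 7 + F \left(1 + F\right)$)
$10 - 110 L{\left(-2 \right)} = 10 - 110 \left(7 - 2 \left(1 - 2\right)\right) = 10 - 110 \left(7 - -2\right) = 10 - 110 \left(7 + 2\right) = 10 - 990 = -980$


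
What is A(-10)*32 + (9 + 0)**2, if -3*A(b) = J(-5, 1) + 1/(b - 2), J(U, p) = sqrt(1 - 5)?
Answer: 737/9 - 64*I/3 ≈ 81.889 - 21.333*I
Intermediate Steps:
J(U, p) = 2*I (J(U, p) = sqrt(-4) = 2*I)
A(b) = -2*I/3 - 1/(3*(-2 + b)) (A(b) = -(2*I + 1/(b - 2))/3 = -(2*I + 1/(-2 + b))/3 = -(1/(-2 + b) + 2*I)/3 = -2*I/3 - 1/(3*(-2 + b)))
A(-10)*32 + (9 + 0)**2 = ((-1 + 4*I - 2*I*(-10))/(3*(-2 - 10)))*32 + (9 + 0)**2 = ((1/3)*(-1 + 4*I + 20*I)/(-12))*32 + 9**2 = ((1/3)*(-1/12)*(-1 + 24*I))*32 + 81 = (1/36 - 2*I/3)*32 + 81 = (8/9 - 64*I/3) + 81 = 737/9 - 64*I/3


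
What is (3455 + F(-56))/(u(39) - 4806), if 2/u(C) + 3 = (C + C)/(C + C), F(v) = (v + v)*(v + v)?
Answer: -15999/4807 ≈ -3.3283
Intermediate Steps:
F(v) = 4*v**2 (F(v) = (2*v)*(2*v) = 4*v**2)
u(C) = -1 (u(C) = 2/(-3 + (C + C)/(C + C)) = 2/(-3 + (2*C)/((2*C))) = 2/(-3 + (2*C)*(1/(2*C))) = 2/(-3 + 1) = 2/(-2) = 2*(-1/2) = -1)
(3455 + F(-56))/(u(39) - 4806) = (3455 + 4*(-56)**2)/(-1 - 4806) = (3455 + 4*3136)/(-4807) = (3455 + 12544)*(-1/4807) = 15999*(-1/4807) = -15999/4807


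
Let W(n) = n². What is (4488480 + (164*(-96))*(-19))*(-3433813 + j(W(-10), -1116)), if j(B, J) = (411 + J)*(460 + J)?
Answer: -14225601412128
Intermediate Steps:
(4488480 + (164*(-96))*(-19))*(-3433813 + j(W(-10), -1116)) = (4488480 + (164*(-96))*(-19))*(-3433813 + (189060 + (-1116)² + 871*(-1116))) = (4488480 - 15744*(-19))*(-3433813 + (189060 + 1245456 - 972036)) = (4488480 + 299136)*(-3433813 + 462480) = 4787616*(-2971333) = -14225601412128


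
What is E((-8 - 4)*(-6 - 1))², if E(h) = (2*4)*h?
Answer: 451584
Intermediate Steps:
E(h) = 8*h
E((-8 - 4)*(-6 - 1))² = (8*((-8 - 4)*(-6 - 1)))² = (8*(-12*(-7)))² = (8*84)² = 672² = 451584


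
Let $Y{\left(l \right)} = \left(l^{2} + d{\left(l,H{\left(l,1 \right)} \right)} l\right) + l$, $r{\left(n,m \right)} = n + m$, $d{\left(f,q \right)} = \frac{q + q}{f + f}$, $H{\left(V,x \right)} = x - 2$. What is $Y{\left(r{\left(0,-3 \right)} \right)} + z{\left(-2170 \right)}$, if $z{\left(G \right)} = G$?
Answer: $-2165$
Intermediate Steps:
$H{\left(V,x \right)} = -2 + x$ ($H{\left(V,x \right)} = x - 2 = -2 + x$)
$d{\left(f,q \right)} = \frac{q}{f}$ ($d{\left(f,q \right)} = \frac{2 q}{2 f} = 2 q \frac{1}{2 f} = \frac{q}{f}$)
$r{\left(n,m \right)} = m + n$
$Y{\left(l \right)} = -1 + l + l^{2}$ ($Y{\left(l \right)} = \left(l^{2} + \frac{-2 + 1}{l} l\right) + l = \left(l^{2} + - \frac{1}{l} l\right) + l = \left(l^{2} - 1\right) + l = \left(-1 + l^{2}\right) + l = -1 + l + l^{2}$)
$Y{\left(r{\left(0,-3 \right)} \right)} + z{\left(-2170 \right)} = \left(-1 + \left(-3 + 0\right) \left(1 + \left(-3 + 0\right)\right)\right) - 2170 = \left(-1 - 3 \left(1 - 3\right)\right) - 2170 = \left(-1 - -6\right) - 2170 = \left(-1 + 6\right) - 2170 = 5 - 2170 = -2165$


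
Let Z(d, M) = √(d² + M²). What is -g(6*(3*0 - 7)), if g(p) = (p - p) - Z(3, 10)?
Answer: √109 ≈ 10.440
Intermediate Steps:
Z(d, M) = √(M² + d²)
g(p) = -√109 (g(p) = (p - p) - √(10² + 3²) = 0 - √(100 + 9) = 0 - √109 = -√109)
-g(6*(3*0 - 7)) = -(-1)*√109 = √109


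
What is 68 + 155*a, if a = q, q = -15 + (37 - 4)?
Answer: 2858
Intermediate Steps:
q = 18 (q = -15 + 33 = 18)
a = 18
68 + 155*a = 68 + 155*18 = 68 + 2790 = 2858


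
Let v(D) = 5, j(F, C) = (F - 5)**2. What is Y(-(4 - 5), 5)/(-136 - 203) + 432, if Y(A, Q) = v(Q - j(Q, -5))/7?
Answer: 1025131/2373 ≈ 432.00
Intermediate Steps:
j(F, C) = (-5 + F)**2
Y(A, Q) = 5/7
Y(-(4 - 5), 5)/(-136 - 203) + 432 = 5/(7*(-136 - 203)) + 432 = (5/7)/(-339) + 432 = (5/7)*(-1/339) + 432 = -5/2373 + 432 = 1025131/2373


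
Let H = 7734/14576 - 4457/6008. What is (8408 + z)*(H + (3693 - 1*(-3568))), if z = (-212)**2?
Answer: 265028647291902/684161 ≈ 3.8738e+8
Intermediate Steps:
z = 44944
H = -578105/2736644 (H = 7734*(1/14576) - 4457*1/6008 = 3867/7288 - 4457/6008 = -578105/2736644 ≈ -0.21125)
(8408 + z)*(H + (3693 - 1*(-3568))) = (8408 + 44944)*(-578105/2736644 + (3693 - 1*(-3568))) = 53352*(-578105/2736644 + (3693 + 3568)) = 53352*(-578105/2736644 + 7261) = 53352*(19870193979/2736644) = 265028647291902/684161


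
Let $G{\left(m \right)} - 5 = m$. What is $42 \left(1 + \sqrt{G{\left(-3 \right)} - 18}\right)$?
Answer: $42 + 168 i \approx 42.0 + 168.0 i$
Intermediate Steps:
$G{\left(m \right)} = 5 + m$
$42 \left(1 + \sqrt{G{\left(-3 \right)} - 18}\right) = 42 \left(1 + \sqrt{\left(5 - 3\right) - 18}\right) = 42 \left(1 + \sqrt{2 - 18}\right) = 42 \left(1 + \sqrt{-16}\right) = 42 \left(1 + 4 i\right) = 42 + 168 i$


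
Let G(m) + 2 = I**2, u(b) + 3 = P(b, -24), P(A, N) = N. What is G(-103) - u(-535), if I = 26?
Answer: 701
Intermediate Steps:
u(b) = -27 (u(b) = -3 - 24 = -27)
G(m) = 674 (G(m) = -2 + 26**2 = -2 + 676 = 674)
G(-103) - u(-535) = 674 - 1*(-27) = 674 + 27 = 701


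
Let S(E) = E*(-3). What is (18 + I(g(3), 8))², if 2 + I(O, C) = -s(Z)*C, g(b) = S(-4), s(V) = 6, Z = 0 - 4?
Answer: 1024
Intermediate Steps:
S(E) = -3*E
Z = -4
g(b) = 12 (g(b) = -3*(-4) = 12)
I(O, C) = -2 - 6*C
(18 + I(g(3), 8))² = (18 + (-2 - 6*8))² = (18 + (-2 - 48))² = (18 - 50)² = (-32)² = 1024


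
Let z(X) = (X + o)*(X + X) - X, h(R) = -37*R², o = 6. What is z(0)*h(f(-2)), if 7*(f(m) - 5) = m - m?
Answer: 0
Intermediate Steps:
f(m) = 5 (f(m) = 5 + (m - m)/7 = 5 + (⅐)*0 = 5 + 0 = 5)
z(X) = -X + 2*X*(6 + X) (z(X) = (X + 6)*(X + X) - X = (6 + X)*(2*X) - X = 2*X*(6 + X) - X = -X + 2*X*(6 + X))
z(0)*h(f(-2)) = (0*(11 + 2*0))*(-37*5²) = (0*(11 + 0))*(-37*25) = (0*11)*(-925) = 0*(-925) = 0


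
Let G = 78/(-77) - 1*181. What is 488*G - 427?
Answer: -6872199/77 ≈ -89249.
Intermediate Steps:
G = -14015/77 (G = 78*(-1/77) - 181 = -78/77 - 181 = -14015/77 ≈ -182.01)
488*G - 427 = 488*(-14015/77) - 427 = -6839320/77 - 427 = -6872199/77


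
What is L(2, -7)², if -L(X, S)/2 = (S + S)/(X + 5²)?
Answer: 784/729 ≈ 1.0754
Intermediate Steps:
L(X, S) = -4*S/(25 + X) (L(X, S) = -2*(S + S)/(X + 5²) = -2*2*S/(X + 25) = -2*2*S/(25 + X) = -4*S/(25 + X))
L(2, -7)² = (-4*(-7)/(25 + 2))² = (-4*(-7)/27)² = (-4*(-7)*1/27)² = (28/27)² = 784/729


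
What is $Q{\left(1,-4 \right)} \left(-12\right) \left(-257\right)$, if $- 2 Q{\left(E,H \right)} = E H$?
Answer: $6168$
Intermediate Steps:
$Q{\left(E,H \right)} = - \frac{E H}{2}$
$Q{\left(1,-4 \right)} \left(-12\right) \left(-257\right) = \left(- \frac{1}{2}\right) 1 \left(-4\right) \left(-12\right) \left(-257\right) = 2 \left(-12\right) \left(-257\right) = \left(-24\right) \left(-257\right) = 6168$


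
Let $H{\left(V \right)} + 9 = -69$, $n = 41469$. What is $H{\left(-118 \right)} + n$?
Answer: $41391$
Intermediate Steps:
$H{\left(V \right)} = -78$ ($H{\left(V \right)} = -9 - 69 = -78$)
$H{\left(-118 \right)} + n = -78 + 41469 = 41391$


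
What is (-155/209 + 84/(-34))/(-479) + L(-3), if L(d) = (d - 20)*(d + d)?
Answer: 234871819/1701887 ≈ 138.01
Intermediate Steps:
L(d) = 2*d*(-20 + d) (L(d) = (-20 + d)*(2*d) = 2*d*(-20 + d))
(-155/209 + 84/(-34))/(-479) + L(-3) = (-155/209 + 84/(-34))/(-479) + 2*(-3)*(-20 - 3) = (-155*1/209 + 84*(-1/34))*(-1/479) + 2*(-3)*(-23) = (-155/209 - 42/17)*(-1/479) + 138 = -11413/3553*(-1/479) + 138 = 11413/1701887 + 138 = 234871819/1701887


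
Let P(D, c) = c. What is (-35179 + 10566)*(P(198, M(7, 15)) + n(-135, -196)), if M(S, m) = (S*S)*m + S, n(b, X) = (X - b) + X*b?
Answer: -668021433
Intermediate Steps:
n(b, X) = X - b + X*b
M(S, m) = S + m*S**2 (M(S, m) = S**2*m + S = m*S**2 + S = S + m*S**2)
(-35179 + 10566)*(P(198, M(7, 15)) + n(-135, -196)) = (-35179 + 10566)*(7*(1 + 7*15) + (-196 - 1*(-135) - 196*(-135))) = -24613*(7*(1 + 105) + (-196 + 135 + 26460)) = -24613*(7*106 + 26399) = -24613*(742 + 26399) = -24613*27141 = -668021433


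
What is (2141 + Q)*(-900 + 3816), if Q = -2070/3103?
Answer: 19366476948/3103 ≈ 6.2412e+6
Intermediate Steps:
Q = -2070/3103 (Q = -2070*1/3103 = -2070/3103 ≈ -0.66710)
(2141 + Q)*(-900 + 3816) = (2141 - 2070/3103)*(-900 + 3816) = (6641453/3103)*2916 = 19366476948/3103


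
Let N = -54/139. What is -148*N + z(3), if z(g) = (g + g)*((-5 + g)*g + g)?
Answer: 5490/139 ≈ 39.496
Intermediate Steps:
N = -54/139 (N = -54*1/139 = -54/139 ≈ -0.38849)
z(g) = 2*g*(g + g*(-5 + g)) (z(g) = (2*g)*(g*(-5 + g) + g) = (2*g)*(g + g*(-5 + g)) = 2*g*(g + g*(-5 + g)))
-148*N + z(3) = -148*(-54/139) + 2*3²*(-4 + 3) = 7992/139 + 2*9*(-1) = 7992/139 - 18 = 5490/139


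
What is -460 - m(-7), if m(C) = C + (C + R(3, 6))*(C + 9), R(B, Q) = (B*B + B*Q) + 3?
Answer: -499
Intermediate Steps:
R(B, Q) = 3 + B² + B*Q (R(B, Q) = (B² + B*Q) + 3 = 3 + B² + B*Q)
m(C) = C + (9 + C)*(30 + C) (m(C) = C + (C + (3 + 3² + 3*6))*(C + 9) = C + (C + (3 + 9 + 18))*(9 + C) = C + (C + 30)*(9 + C) = C + (30 + C)*(9 + C) = C + (9 + C)*(30 + C))
-460 - m(-7) = -460 - (270 + (-7)² + 40*(-7)) = -460 - (270 + 49 - 280) = -460 - 1*39 = -460 - 39 = -499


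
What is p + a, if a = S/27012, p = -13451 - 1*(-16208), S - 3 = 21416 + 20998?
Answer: 24838167/9004 ≈ 2758.6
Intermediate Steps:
S = 42417 (S = 3 + (21416 + 20998) = 3 + 42414 = 42417)
p = 2757 (p = -13451 + 16208 = 2757)
a = 14139/9004 (a = 42417/27012 = 42417*(1/27012) = 14139/9004 ≈ 1.5703)
p + a = 2757 + 14139/9004 = 24838167/9004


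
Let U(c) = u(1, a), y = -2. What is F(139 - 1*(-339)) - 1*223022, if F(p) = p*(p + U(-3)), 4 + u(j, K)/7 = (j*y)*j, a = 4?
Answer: -14614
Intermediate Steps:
u(j, K) = -28 - 14*j² (u(j, K) = -28 + 7*((j*(-2))*j) = -28 + 7*((-2*j)*j) = -28 + 7*(-2*j²) = -28 - 14*j²)
U(c) = -42 (U(c) = -28 - 14*1² = -28 - 14*1 = -28 - 14 = -42)
F(p) = p*(-42 + p) (F(p) = p*(p - 42) = p*(-42 + p))
F(139 - 1*(-339)) - 1*223022 = (139 - 1*(-339))*(-42 + (139 - 1*(-339))) - 1*223022 = (139 + 339)*(-42 + (139 + 339)) - 223022 = 478*(-42 + 478) - 223022 = 478*436 - 223022 = 208408 - 223022 = -14614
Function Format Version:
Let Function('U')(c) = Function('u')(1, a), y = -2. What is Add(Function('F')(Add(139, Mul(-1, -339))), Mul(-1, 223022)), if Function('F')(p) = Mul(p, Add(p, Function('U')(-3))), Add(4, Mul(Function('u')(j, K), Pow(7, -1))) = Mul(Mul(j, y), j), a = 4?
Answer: -14614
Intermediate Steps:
Function('u')(j, K) = Add(-28, Mul(-14, Pow(j, 2))) (Function('u')(j, K) = Add(-28, Mul(7, Mul(Mul(j, -2), j))) = Add(-28, Mul(7, Mul(Mul(-2, j), j))) = Add(-28, Mul(7, Mul(-2, Pow(j, 2)))) = Add(-28, Mul(-14, Pow(j, 2))))
Function('U')(c) = -42 (Function('U')(c) = Add(-28, Mul(-14, Pow(1, 2))) = Add(-28, Mul(-14, 1)) = Add(-28, -14) = -42)
Function('F')(p) = Mul(p, Add(-42, p)) (Function('F')(p) = Mul(p, Add(p, -42)) = Mul(p, Add(-42, p)))
Add(Function('F')(Add(139, Mul(-1, -339))), Mul(-1, 223022)) = Add(Mul(Add(139, Mul(-1, -339)), Add(-42, Add(139, Mul(-1, -339)))), Mul(-1, 223022)) = Add(Mul(Add(139, 339), Add(-42, Add(139, 339))), -223022) = Add(Mul(478, Add(-42, 478)), -223022) = Add(Mul(478, 436), -223022) = Add(208408, -223022) = -14614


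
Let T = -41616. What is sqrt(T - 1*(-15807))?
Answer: I*sqrt(25809) ≈ 160.65*I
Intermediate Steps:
sqrt(T - 1*(-15807)) = sqrt(-41616 - 1*(-15807)) = sqrt(-41616 + 15807) = sqrt(-25809) = I*sqrt(25809)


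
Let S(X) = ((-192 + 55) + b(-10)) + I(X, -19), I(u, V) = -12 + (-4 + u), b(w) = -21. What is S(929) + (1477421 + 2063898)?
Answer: 3542074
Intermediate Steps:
I(u, V) = -16 + u
S(X) = -174 + X (S(X) = ((-192 + 55) - 21) + (-16 + X) = (-137 - 21) + (-16 + X) = -158 + (-16 + X) = -174 + X)
S(929) + (1477421 + 2063898) = (-174 + 929) + (1477421 + 2063898) = 755 + 3541319 = 3542074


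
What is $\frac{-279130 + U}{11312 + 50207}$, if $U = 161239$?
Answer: $- \frac{117891}{61519} \approx -1.9163$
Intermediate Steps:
$\frac{-279130 + U}{11312 + 50207} = \frac{-279130 + 161239}{11312 + 50207} = - \frac{117891}{61519}$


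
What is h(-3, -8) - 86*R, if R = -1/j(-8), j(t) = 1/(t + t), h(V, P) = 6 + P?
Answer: -1378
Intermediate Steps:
j(t) = 1/(2*t)
R = 16 (R = -1/((½)/(-8)) = -1/((½)*(-⅛)) = -1/(-1/16) = -1*(-16) = 16)
h(-3, -8) - 86*R = (6 - 8) - 86*16 = -2 - 1376 = -1378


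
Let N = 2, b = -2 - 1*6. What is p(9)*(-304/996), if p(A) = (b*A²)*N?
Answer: 32832/83 ≈ 395.57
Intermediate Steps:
b = -8 (b = -2 - 6 = -8)
p(A) = -16*A² (p(A) = -8*A²*2 = -16*A²)
p(9)*(-304/996) = (-16*9²)*(-304/996) = (-16*81)*(-304*1/996) = -1296*(-76/249) = 32832/83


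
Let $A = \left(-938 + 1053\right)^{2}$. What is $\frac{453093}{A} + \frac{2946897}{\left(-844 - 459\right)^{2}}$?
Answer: $\frac{808238086062}{22453524025} \approx 35.996$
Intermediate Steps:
$A = 13225$ ($A = 115^{2} = 13225$)
$\frac{453093}{A} + \frac{2946897}{\left(-844 - 459\right)^{2}} = \frac{453093}{13225} + \frac{2946897}{\left(-844 - 459\right)^{2}} = 453093 \cdot \frac{1}{13225} + \frac{2946897}{\left(-1303\right)^{2}} = \frac{453093}{13225} + \frac{2946897}{1697809} = \frac{808238086062}{22453524025}$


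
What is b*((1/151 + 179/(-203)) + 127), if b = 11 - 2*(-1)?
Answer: 50259365/30653 ≈ 1639.6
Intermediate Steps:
b = 13 (b = 11 + 2 = 13)
b*((1/151 + 179/(-203)) + 127) = 13*((1/151 + 179/(-203)) + 127) = 13*((1*(1/151) + 179*(-1/203)) + 127) = 13*((1/151 - 179/203) + 127) = 13*(-26826/30653 + 127) = 13*(3866105/30653) = 50259365/30653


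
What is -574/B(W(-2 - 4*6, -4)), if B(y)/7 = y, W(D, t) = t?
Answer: 41/2 ≈ 20.500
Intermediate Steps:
B(y) = 7*y
-574/B(W(-2 - 4*6, -4)) = -574/(7*(-4)) = -574/(-28) = -574*(-1/28) = 41/2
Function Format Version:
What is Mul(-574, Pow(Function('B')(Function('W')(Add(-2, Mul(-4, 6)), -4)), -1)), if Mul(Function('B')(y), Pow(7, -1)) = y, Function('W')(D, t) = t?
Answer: Rational(41, 2) ≈ 20.500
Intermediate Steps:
Function('B')(y) = Mul(7, y)
Mul(-574, Pow(Function('B')(Function('W')(Add(-2, Mul(-4, 6)), -4)), -1)) = Mul(-574, Pow(Mul(7, -4), -1)) = Mul(-574, Pow(-28, -1)) = Mul(-574, Rational(-1, 28)) = Rational(41, 2)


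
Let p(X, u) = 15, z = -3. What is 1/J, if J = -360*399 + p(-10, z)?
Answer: -1/143625 ≈ -6.9626e-6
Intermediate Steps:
J = -143625 (J = -360*399 + 15 = -143640 + 15 = -143625)
1/J = 1/(-143625) = -1/143625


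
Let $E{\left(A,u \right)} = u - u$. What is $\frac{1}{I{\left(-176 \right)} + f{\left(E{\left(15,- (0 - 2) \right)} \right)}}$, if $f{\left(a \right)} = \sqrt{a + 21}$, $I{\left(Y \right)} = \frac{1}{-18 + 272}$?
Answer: $- \frac{254}{1354835} + \frac{64516 \sqrt{21}}{1354835} \approx 0.21803$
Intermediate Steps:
$I{\left(Y \right)} = \frac{1}{254}$
$E{\left(A,u \right)} = 0$
$f{\left(a \right)} = \sqrt{21 + a}$
$\frac{1}{I{\left(-176 \right)} + f{\left(E{\left(15,- (0 - 2) \right)} \right)}} = \frac{1}{\frac{1}{254} + \sqrt{21 + 0}} = \frac{1}{\frac{1}{254} + \sqrt{21}}$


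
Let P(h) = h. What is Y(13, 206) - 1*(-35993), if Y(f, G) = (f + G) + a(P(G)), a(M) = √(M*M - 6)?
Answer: 36212 + √42430 ≈ 36418.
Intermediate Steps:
a(M) = √(-6 + M²) (a(M) = √(M² - 6) = √(-6 + M²))
Y(f, G) = G + f + √(-6 + G²) (Y(f, G) = (f + G) + √(-6 + G²) = (G + f) + √(-6 + G²) = G + f + √(-6 + G²))
Y(13, 206) - 1*(-35993) = (206 + 13 + √(-6 + 206²)) - 1*(-35993) = (206 + 13 + √(-6 + 42436)) + 35993 = (206 + 13 + √42430) + 35993 = (219 + √42430) + 35993 = 36212 + √42430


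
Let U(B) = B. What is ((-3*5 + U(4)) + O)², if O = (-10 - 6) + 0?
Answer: 729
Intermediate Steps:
O = -16 (O = -16 + 0 = -16)
((-3*5 + U(4)) + O)² = ((-3*5 + 4) - 16)² = ((-15 + 4) - 16)² = (-11 - 16)² = (-27)² = 729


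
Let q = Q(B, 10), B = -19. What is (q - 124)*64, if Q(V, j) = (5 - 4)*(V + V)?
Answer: -10368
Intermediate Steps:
Q(V, j) = 2*V (Q(V, j) = 1*(2*V) = 2*V)
q = -38 (q = 2*(-19) = -38)
(q - 124)*64 = (-38 - 124)*64 = -162*64 = -10368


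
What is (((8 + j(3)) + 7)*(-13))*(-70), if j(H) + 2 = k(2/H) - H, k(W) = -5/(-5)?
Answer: 10010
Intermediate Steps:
k(W) = 1 (k(W) = -5*(-⅕) = 1)
j(H) = -1 - H (j(H) = -2 + (1 - H) = -1 - H)
(((8 + j(3)) + 7)*(-13))*(-70) = (((8 + (-1 - 1*3)) + 7)*(-13))*(-70) = (((8 + (-1 - 3)) + 7)*(-13))*(-70) = (((8 - 4) + 7)*(-13))*(-70) = ((4 + 7)*(-13))*(-70) = (11*(-13))*(-70) = -143*(-70) = 10010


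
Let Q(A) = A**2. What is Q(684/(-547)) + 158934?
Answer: 47554951062/299209 ≈ 1.5894e+5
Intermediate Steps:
Q(684/(-547)) + 158934 = (684/(-547))**2 + 158934 = (684*(-1/547))**2 + 158934 = (-684/547)**2 + 158934 = 467856/299209 + 158934 = 47554951062/299209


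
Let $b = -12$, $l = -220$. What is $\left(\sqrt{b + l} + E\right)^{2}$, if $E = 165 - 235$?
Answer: $4668 - 280 i \sqrt{58} \approx 4668.0 - 2132.4 i$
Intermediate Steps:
$E = -70$ ($E = 165 - 235 = -70$)
$\left(\sqrt{b + l} + E\right)^{2} = \left(\sqrt{-12 - 220} - 70\right)^{2} = \left(\sqrt{-232} - 70\right)^{2} = \left(2 i \sqrt{58} - 70\right)^{2} = \left(-70 + 2 i \sqrt{58}\right)^{2}$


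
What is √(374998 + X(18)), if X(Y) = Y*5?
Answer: 4*√23443 ≈ 612.44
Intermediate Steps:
X(Y) = 5*Y
√(374998 + X(18)) = √(374998 + 5*18) = √(374998 + 90) = √375088 = 4*√23443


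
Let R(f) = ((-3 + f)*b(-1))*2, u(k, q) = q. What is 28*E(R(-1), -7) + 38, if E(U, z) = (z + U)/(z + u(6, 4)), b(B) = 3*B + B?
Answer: -586/3 ≈ -195.33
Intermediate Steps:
b(B) = 4*B
R(f) = 24 - 8*f (R(f) = ((-3 + f)*(4*(-1)))*2 = ((-3 + f)*(-4))*2 = (12 - 4*f)*2 = 24 - 8*f)
E(U, z) = (U + z)/(4 + z) (E(U, z) = (z + U)/(z + 4) = (U + z)/(4 + z))
28*E(R(-1), -7) + 38 = 28*(((24 - 8*(-1)) - 7)/(4 - 7)) + 38 = 28*(((24 + 8) - 7)/(-3)) + 38 = 28*(-(32 - 7)/3) + 38 = 28*(-1/3*25) + 38 = 28*(-25/3) + 38 = -700/3 + 38 = -586/3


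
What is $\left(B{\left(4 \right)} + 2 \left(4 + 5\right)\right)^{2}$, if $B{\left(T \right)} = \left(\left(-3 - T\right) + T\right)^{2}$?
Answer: $729$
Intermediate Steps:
$B{\left(T \right)} = 9$ ($B{\left(T \right)} = \left(-3\right)^{2} = 9$)
$\left(B{\left(4 \right)} + 2 \left(4 + 5\right)\right)^{2} = \left(9 + 2 \left(4 + 5\right)\right)^{2} = \left(9 + 2 \cdot 9\right)^{2} = \left(9 + 18\right)^{2} = 27^{2} = 729$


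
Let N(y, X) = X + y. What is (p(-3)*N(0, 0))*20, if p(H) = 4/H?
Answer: 0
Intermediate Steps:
(p(-3)*N(0, 0))*20 = ((4/(-3))*(0 + 0))*20 = ((4*(-⅓))*0)*20 = -4/3*0*20 = 0*20 = 0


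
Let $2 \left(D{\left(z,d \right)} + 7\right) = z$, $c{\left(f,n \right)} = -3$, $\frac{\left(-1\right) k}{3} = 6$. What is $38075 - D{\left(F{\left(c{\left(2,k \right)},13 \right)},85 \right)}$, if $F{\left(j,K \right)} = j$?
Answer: $\frac{76167}{2} \approx 38084.0$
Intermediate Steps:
$k = -18$ ($k = \left(-3\right) 6 = -18$)
$D{\left(z,d \right)} = -7 + \frac{z}{2}$
$38075 - D{\left(F{\left(c{\left(2,k \right)},13 \right)},85 \right)} = 38075 - \left(-7 + \frac{1}{2} \left(-3\right)\right) = 38075 - \left(-7 - \frac{3}{2}\right) = 38075 - - \frac{17}{2} = 38075 + \frac{17}{2} = \frac{76167}{2}$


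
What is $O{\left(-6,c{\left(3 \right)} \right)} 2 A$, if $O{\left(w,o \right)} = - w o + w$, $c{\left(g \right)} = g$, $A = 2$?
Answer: $48$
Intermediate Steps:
$O{\left(w,o \right)} = w - o w$ ($O{\left(w,o \right)} = - o w + w = w - o w$)
$O{\left(-6,c{\left(3 \right)} \right)} 2 A = - 6 \left(1 - 3\right) 2 \cdot 2 = \left(-6\right) \left(-2\right) 2 \cdot 2 = 12 \cdot 2 \cdot 2 = 24 \cdot 2 = 48$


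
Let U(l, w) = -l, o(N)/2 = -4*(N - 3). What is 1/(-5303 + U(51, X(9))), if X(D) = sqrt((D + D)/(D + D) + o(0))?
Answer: -1/5354 ≈ -0.00018678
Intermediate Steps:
o(N) = 24 - 8*N (o(N) = 2*(-4*(N - 3)) = 2*(-4*(-3 + N)) = 2*(12 - 4*N) = 24 - 8*N)
X(D) = 5 (X(D) = sqrt((D + D)/(D + D) + (24 - 8*0)) = sqrt((2*D)/((2*D)) + (24 + 0)) = sqrt((2*D)*(1/(2*D)) + 24) = sqrt(1 + 24) = sqrt(25) = 5)
1/(-5303 + U(51, X(9))) = 1/(-5303 - 1*51) = 1/(-5303 - 51) = 1/(-5354) = -1/5354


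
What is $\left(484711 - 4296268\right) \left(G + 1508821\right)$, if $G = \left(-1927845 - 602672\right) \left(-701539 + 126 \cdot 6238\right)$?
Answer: $814522570173602784$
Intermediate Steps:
$G = -213699630133$ ($G = - 2530517 \left(-701539 + 785988\right) = \left(-2530517\right) 84449 = -213699630133$)
$\left(484711 - 4296268\right) \left(G + 1508821\right) = \left(484711 - 4296268\right) \left(-213699630133 + 1508821\right) = \left(-3811557\right) \left(-213698121312\right) = 814522570173602784$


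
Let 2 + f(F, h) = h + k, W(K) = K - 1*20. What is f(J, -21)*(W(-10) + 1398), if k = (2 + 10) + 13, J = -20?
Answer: 2736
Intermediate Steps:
W(K) = -20 + K (W(K) = K - 20 = -20 + K)
k = 25 (k = 12 + 13 = 25)
f(F, h) = 23 + h (f(F, h) = -2 + (h + 25) = -2 + (25 + h) = 23 + h)
f(J, -21)*(W(-10) + 1398) = (23 - 21)*((-20 - 10) + 1398) = 2*(-30 + 1398) = 2*1368 = 2736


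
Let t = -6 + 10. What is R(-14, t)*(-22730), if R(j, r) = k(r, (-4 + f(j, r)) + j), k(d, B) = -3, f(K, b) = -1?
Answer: 68190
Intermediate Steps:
t = 4
R(j, r) = -3
R(-14, t)*(-22730) = -3*(-22730) = 68190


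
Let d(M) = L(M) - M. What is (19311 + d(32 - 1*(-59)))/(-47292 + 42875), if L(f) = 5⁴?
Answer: -2835/631 ≈ -4.4929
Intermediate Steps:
L(f) = 625
d(M) = 625 - M
(19311 + d(32 - 1*(-59)))/(-47292 + 42875) = (19311 + (625 - (32 - 1*(-59))))/(-47292 + 42875) = (19311 + (625 - (32 + 59)))/(-4417) = (19311 + (625 - 1*91))*(-1/4417) = (19311 + (625 - 91))*(-1/4417) = (19311 + 534)*(-1/4417) = 19845*(-1/4417) = -2835/631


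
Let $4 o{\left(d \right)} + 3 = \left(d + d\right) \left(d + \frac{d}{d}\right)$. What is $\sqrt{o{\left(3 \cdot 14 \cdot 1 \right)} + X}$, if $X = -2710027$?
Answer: $\frac{i \sqrt{10836499}}{2} \approx 1645.9 i$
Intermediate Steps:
$o{\left(d \right)} = - \frac{3}{4} + \frac{d \left(1 + d\right)}{2}$ ($o{\left(d \right)} = - \frac{3}{4} + \frac{\left(d + d\right) \left(d + \frac{d}{d}\right)}{4} = - \frac{3}{4} + \frac{2 d \left(d + 1\right)}{4} = - \frac{3}{4} + \frac{2 d \left(1 + d\right)}{4} = - \frac{3}{4} + \frac{d \left(1 + d\right)}{2}$)
$\sqrt{o{\left(3 \cdot 14 \cdot 1 \right)} + X} = \sqrt{\left(- \frac{3}{4} + \frac{3 \cdot 14 \cdot 1}{2} + \frac{\left(3 \cdot 14 \cdot 1\right)^{2}}{2}\right) - 2710027} = \sqrt{\left(- \frac{3}{4} + \frac{42 \cdot 1}{2} + \frac{\left(42 \cdot 1\right)^{2}}{2}\right) - 2710027} = \sqrt{\left(- \frac{3}{4} + \frac{1}{2} \cdot 42 + \frac{42^{2}}{2}\right) - 2710027} = \sqrt{\left(- \frac{3}{4} + 21 + \frac{1}{2} \cdot 1764\right) - 2710027} = \sqrt{\left(- \frac{3}{4} + 21 + 882\right) - 2710027} = \sqrt{\frac{3609}{4} - 2710027} = \sqrt{- \frac{10836499}{4}} = \frac{i \sqrt{10836499}}{2}$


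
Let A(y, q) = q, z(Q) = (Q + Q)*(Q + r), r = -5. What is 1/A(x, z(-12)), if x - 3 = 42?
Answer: 1/408 ≈ 0.0024510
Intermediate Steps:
x = 45 (x = 3 + 42 = 45)
z(Q) = 2*Q*(-5 + Q) (z(Q) = (Q + Q)*(Q - 5) = (2*Q)*(-5 + Q) = 2*Q*(-5 + Q))
1/A(x, z(-12)) = 1/(2*(-12)*(-5 - 12)) = 1/(2*(-12)*(-17)) = 1/408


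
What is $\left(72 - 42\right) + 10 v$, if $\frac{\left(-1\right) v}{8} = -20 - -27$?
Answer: $-530$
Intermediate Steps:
$v = -56$ ($v = - 8 \left(-20 - -27\right) = - 8 \left(-20 + 27\right) = \left(-8\right) 7 = -56$)
$\left(72 - 42\right) + 10 v = \left(72 - 42\right) + 10 \left(-56\right) = \left(72 - 42\right) - 560 = 30 - 560 = -530$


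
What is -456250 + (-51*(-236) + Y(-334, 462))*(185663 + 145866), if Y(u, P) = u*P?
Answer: -47167750138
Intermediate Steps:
Y(u, P) = P*u
-456250 + (-51*(-236) + Y(-334, 462))*(185663 + 145866) = -456250 + (-51*(-236) + 462*(-334))*(185663 + 145866) = -456250 + (12036 - 154308)*331529 = -456250 - 142272*331529 = -456250 - 47167293888 = -47167750138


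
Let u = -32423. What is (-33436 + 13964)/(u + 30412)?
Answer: 19472/2011 ≈ 9.6827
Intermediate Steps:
(-33436 + 13964)/(u + 30412) = (-33436 + 13964)/(-32423 + 30412) = -19472/(-2011) = -19472*(-1/2011) = 19472/2011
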